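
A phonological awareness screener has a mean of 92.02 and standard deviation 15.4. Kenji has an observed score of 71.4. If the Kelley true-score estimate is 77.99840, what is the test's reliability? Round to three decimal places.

0.680

T̂ = ρX + (1 − ρ)μ  ⇒  T̂ − μ = ρ(X − μ)
ρ = (T̂ − μ)/(X − μ) = (77.99840 − 92.02) / (71.4 − 92.02) = -14.02160 / -20.62 = 0.68000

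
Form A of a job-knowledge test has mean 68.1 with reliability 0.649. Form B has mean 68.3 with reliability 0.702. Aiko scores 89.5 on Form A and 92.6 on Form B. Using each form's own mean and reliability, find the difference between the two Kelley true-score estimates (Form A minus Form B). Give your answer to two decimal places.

T̂_A = 0.649(89.5) + 0.351(68.1) = 81.9886
T̂_B = 0.702(92.6) + 0.298(68.3) = 85.3586
T̂_A − T̂_B = -3.3700

-3.37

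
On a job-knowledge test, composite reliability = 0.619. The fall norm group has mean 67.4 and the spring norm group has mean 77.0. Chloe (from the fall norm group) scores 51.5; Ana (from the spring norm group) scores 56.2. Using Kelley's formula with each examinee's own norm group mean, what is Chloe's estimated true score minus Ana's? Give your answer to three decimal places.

-6.567

T̂_Chloe = 0.619(51.5) + 0.381(67.4) = 57.55790
T̂_Ana = 0.619(56.2) + 0.381(77.0) = 64.12480
Difference = 57.55790 − 64.12480 = -6.56690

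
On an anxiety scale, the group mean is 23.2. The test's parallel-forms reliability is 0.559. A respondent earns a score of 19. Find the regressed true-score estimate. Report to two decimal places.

20.85

T̂ = 0.559(19) + 0.441(23.2) = 10.621 + 10.2312 = 20.852 → 20.85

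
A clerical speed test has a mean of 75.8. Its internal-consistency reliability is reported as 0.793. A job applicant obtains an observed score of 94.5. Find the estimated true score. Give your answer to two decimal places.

90.63

Weight the observed score by reliability and the mean by (1 − reliability): T̂ = 0.793·94.5 + 0.207·75.8 = 74.9385 + 15.6906 = 90.629.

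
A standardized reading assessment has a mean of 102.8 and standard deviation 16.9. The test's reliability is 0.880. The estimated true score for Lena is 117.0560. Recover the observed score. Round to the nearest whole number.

T̂ = ρX + (1 − ρ)μ  ⇒  X = (T̂ − (1 − ρ)μ) / ρ
X = (117.0560 − 0.120 × 102.8) / 0.880 = (117.0560 − 12.3360) / 0.880 = 104.7200 / 0.880 = 119.00

119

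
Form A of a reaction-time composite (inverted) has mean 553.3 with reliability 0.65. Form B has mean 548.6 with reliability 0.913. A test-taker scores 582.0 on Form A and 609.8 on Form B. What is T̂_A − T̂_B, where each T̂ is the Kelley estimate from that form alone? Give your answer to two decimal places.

-32.52

T̂_A = 0.65(582.0) + 0.35(553.3) = 571.9550
T̂_B = 0.913(609.8) + 0.087(548.6) = 604.4756
T̂_A − T̂_B = -32.5206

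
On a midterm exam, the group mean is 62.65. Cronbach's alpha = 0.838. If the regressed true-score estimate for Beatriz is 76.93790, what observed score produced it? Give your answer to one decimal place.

79.7

T̂ = ρX + (1 − ρ)μ  ⇒  X = (T̂ − (1 − ρ)μ) / ρ
X = (76.93790 − 0.162 × 62.65) / 0.838 = (76.93790 − 10.14930) / 0.838 = 66.78860 / 0.838 = 79.700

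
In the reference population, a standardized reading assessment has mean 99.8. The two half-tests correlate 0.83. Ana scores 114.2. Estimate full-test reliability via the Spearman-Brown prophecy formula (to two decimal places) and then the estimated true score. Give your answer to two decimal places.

112.90

Spearman-Brown: ρ = 2r/(1 + r) = 2(0.83)/(1 + 0.83) = 1.660/1.83 = 0.9071 → 0.91
Weight the observed score by reliability and the mean by (1 − reliability): T̂ = 0.91·114.2 + 0.09·99.8 = 103.922 + 8.982 = 112.904.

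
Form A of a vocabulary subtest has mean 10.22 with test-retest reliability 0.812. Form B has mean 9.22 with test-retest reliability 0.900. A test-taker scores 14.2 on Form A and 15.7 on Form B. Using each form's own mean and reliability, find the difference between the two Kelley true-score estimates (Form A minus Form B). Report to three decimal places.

T̂_A = 0.812(14.2) + 0.188(10.22) = 13.45176
T̂_B = 0.900(15.7) + 0.100(9.22) = 15.05200
T̂_A − T̂_B = -1.60024

-1.600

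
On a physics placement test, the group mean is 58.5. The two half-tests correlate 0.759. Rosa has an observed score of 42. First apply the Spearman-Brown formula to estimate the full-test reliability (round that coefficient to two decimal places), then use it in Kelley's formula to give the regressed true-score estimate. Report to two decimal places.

44.31

Spearman-Brown: ρ = 2r/(1 + r) = 2(0.759)/(1 + 0.759) = 1.5180/1.759 = 0.8630 → 0.86
T̂ = 0.86(42) + 0.14(58.5) = 36.12 + 8.190 = 44.310 → 44.31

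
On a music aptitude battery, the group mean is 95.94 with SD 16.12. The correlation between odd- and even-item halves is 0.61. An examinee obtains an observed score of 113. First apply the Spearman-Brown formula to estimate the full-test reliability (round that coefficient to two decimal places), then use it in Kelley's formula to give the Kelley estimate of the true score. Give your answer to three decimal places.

108.906

Spearman-Brown: ρ = 2r/(1 + r) = 2(0.61)/(1 + 0.61) = 1.220/1.61 = 0.7578 → 0.76
Weight the observed score by reliability and the mean by (1 − reliability): T̂ = 0.76·113 + 0.24·95.94 = 85.88 + 23.0256 = 108.9056.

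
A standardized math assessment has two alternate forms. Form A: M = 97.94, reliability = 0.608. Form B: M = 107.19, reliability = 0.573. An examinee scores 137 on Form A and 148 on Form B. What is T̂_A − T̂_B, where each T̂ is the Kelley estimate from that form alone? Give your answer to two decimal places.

-8.89

T̂_A = 0.608(137) + 0.392(97.94) = 121.6885
T̂_B = 0.573(148) + 0.427(107.19) = 130.5741
T̂_A − T̂_B = -8.8856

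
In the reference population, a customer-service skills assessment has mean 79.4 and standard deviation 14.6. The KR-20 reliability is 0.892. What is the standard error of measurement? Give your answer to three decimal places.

SEM = SD · √(1 − ρ) = 14.6 × √0.108 = 14.6 × 0.3286 = 4.7980

4.798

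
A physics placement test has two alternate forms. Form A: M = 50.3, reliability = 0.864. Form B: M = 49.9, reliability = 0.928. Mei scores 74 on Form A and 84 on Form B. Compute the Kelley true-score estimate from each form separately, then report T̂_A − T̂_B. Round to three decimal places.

T̂_A = 0.864(74) + 0.136(50.3) = 70.77680
T̂_B = 0.928(84) + 0.072(49.9) = 81.54480
T̂_A − T̂_B = -10.76800

-10.768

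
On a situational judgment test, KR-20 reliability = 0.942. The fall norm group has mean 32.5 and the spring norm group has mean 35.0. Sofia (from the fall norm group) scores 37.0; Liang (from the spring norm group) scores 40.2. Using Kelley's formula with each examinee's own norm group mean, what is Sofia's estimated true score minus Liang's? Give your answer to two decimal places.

T̂_Sofia = 0.942(37.0) + 0.058(32.5) = 36.7390
T̂_Liang = 0.942(40.2) + 0.058(35.0) = 39.8984
Difference = 36.7390 − 39.8984 = -3.1594

-3.16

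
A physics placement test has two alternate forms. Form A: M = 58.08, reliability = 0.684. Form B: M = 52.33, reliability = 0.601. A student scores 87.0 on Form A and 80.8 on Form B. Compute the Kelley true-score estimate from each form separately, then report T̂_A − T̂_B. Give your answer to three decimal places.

8.421

T̂_A = 0.684(87.0) + 0.316(58.08) = 77.86128
T̂_B = 0.601(80.8) + 0.399(52.33) = 69.44047
T̂_A − T̂_B = 8.42081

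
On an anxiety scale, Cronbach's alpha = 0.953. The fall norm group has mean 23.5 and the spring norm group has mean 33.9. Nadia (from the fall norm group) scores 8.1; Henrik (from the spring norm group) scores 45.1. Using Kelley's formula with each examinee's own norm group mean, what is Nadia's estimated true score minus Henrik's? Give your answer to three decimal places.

-35.750

T̂_Nadia = 0.953(8.1) + 0.047(23.5) = 8.82380
T̂_Henrik = 0.953(45.1) + 0.047(33.9) = 44.57360
Difference = 8.82380 − 44.57360 = -35.74980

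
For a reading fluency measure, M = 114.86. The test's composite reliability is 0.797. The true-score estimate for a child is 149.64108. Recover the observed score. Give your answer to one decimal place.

T̂ = ρX + (1 − ρ)μ  ⇒  X = (T̂ − (1 − ρ)μ) / ρ
X = (149.64108 − 0.203 × 114.86) / 0.797 = (149.64108 − 23.31658) / 0.797 = 126.32450 / 0.797 = 158.500

158.5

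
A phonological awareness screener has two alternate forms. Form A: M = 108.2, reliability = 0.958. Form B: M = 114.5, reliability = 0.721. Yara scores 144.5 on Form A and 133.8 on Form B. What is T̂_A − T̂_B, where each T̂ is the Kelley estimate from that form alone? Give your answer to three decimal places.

14.560

T̂_A = 0.958(144.5) + 0.042(108.2) = 142.97540
T̂_B = 0.721(133.8) + 0.279(114.5) = 128.41530
T̂_A − T̂_B = 14.56010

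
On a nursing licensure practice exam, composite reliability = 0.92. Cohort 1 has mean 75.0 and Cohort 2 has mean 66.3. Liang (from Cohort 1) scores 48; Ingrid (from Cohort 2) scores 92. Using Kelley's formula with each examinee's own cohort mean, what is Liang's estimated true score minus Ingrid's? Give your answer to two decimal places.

T̂_Liang = 0.92(48) + 0.08(75.0) = 50.1600
T̂_Ingrid = 0.92(92) + 0.08(66.3) = 89.9440
Difference = 50.1600 − 89.9440 = -39.7840

-39.78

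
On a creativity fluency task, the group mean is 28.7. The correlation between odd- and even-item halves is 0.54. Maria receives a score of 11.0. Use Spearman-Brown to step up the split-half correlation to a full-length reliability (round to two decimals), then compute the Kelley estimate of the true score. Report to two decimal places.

16.31

Spearman-Brown: ρ = 2r/(1 + r) = 2(0.54)/(1 + 0.54) = 1.080/1.54 = 0.7013 → 0.70
Kelley's formula gives T̂ = 0.70·11.0 + 0.30·28.7 = 7.700 + 8.610 = 16.310.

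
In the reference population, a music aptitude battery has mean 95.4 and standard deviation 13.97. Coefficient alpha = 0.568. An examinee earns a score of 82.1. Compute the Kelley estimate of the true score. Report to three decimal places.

T̂ = ρX + (1 − ρ)μ
  = 0.568 × 82.1 + 0.432 × 95.4
  = 46.6328 + 41.2128
  = 87.8456
  ≈ 87.846

87.846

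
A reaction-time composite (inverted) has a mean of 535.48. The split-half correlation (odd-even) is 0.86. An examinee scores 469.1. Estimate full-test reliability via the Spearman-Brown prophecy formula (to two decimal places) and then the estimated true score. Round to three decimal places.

Spearman-Brown: ρ = 2r/(1 + r) = 2(0.86)/(1 + 0.86) = 1.720/1.86 = 0.9247 → 0.92
T̂ = ρX + (1 − ρ)μ
  = 0.92 × 469.1 + 0.08 × 535.48
  = 431.572 + 42.8384
  = 474.4104
  ≈ 474.410

474.410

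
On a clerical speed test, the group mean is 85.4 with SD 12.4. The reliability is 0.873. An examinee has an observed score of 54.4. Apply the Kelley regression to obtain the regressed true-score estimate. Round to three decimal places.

58.337

T̂ = 0.873(54.4) + 0.127(85.4) = 47.4912 + 10.8458 = 58.3370 → 58.337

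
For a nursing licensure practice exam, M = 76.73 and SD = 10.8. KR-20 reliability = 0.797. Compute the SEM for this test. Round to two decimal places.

SEM = SD · √(1 − ρ) = 10.8 × √0.203 = 10.8 × 0.4506 = 4.866

4.87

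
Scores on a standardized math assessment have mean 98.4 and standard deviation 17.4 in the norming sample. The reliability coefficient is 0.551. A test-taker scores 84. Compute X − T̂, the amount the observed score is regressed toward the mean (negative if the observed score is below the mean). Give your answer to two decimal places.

-6.47

T̂ = 0.551(84) + 0.449(98.4) = 46.284 + 44.1816 = 90.4656 → 90.466
X − T̂ = 84 − 90.466 = -6.466 → -6.47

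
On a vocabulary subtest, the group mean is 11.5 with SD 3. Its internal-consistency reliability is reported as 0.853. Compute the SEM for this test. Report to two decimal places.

SEM = SD · √(1 − ρ) = 3 × √0.147 = 3 × 0.3834 = 1.150

1.15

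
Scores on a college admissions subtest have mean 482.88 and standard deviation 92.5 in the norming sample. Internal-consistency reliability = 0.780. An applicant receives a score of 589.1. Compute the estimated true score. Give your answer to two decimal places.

Kelley's formula gives T̂ = 0.780·589.1 + 0.220·482.88 = 459.4980 + 106.23360 = 565.732.

565.73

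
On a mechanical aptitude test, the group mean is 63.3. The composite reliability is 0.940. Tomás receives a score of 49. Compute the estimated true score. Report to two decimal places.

49.86

T̂ = ρX + (1 − ρ)μ
  = 0.940 × 49 + 0.060 × 63.3
  = 46.060 + 3.7980
  = 49.858
  ≈ 49.86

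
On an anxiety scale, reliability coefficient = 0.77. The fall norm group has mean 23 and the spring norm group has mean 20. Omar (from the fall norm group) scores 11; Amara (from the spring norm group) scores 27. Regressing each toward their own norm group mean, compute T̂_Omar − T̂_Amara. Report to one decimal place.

T̂_Omar = 0.77(11) + 0.23(23) = 13.760
T̂_Amara = 0.77(27) + 0.23(20) = 25.390
Difference = 13.760 − 25.390 = -11.630

-11.6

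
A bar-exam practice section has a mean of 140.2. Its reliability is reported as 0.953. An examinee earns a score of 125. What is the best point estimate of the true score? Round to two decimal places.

125.71

Weight the observed score by reliability and the mean by (1 − reliability): T̂ = 0.953·125 + 0.047·140.2 = 119.125 + 6.5894 = 125.714.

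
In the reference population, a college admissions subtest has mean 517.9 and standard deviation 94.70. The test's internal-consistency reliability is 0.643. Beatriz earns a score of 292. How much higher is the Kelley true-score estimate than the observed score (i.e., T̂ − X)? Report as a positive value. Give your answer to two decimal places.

Weight the observed score by reliability and the mean by (1 − reliability): T̂ = 0.643·292 + 0.357·517.9 = 187.756 + 184.8903 = 372.6463.
T̂ − X = 372.646 − 292 = 80.646 → 80.65

80.65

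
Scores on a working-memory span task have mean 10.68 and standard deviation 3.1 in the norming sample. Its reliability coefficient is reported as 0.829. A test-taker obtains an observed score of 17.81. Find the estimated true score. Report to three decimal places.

T̂ = ρX + (1 − ρ)μ
  = 0.829 × 17.81 + 0.171 × 10.68
  = 14.76449 + 1.82628
  = 16.5908
  ≈ 16.591

16.591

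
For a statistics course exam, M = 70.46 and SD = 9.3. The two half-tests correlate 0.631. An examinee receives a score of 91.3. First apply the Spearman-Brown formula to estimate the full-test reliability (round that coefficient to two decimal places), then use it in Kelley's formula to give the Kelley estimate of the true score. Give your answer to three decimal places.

86.507

Spearman-Brown: ρ = 2r/(1 + r) = 2(0.631)/(1 + 0.631) = 1.2620/1.631 = 0.7738 → 0.77
Regress the observed score toward the mean by the unreliability: T̂ = 0.77·91.3 + 0.23·70.46 = 70.301 + 16.2058 = 86.5068.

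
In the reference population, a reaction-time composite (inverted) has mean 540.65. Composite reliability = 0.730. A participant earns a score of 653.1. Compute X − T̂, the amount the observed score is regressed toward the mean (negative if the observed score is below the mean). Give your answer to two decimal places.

30.36

Weight the observed score by reliability and the mean by (1 − reliability): T̂ = 0.730·653.1 + 0.270·540.65 = 476.7630 + 145.97550 = 622.7385.
X − T̂ = 653.1 − 622.738 = 30.362 → 30.36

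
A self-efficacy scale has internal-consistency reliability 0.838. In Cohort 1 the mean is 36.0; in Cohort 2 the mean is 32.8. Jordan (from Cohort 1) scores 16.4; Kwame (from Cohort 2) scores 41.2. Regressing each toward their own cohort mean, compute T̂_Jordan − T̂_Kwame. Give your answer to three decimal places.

T̂_Jordan = 0.838(16.4) + 0.162(36.0) = 19.57520
T̂_Kwame = 0.838(41.2) + 0.162(32.8) = 39.83920
Difference = 19.57520 − 39.83920 = -20.26400

-20.264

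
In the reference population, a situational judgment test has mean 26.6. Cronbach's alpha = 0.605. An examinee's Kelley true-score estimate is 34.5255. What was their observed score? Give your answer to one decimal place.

39.7

T̂ = ρX + (1 − ρ)μ  ⇒  X = (T̂ − (1 − ρ)μ) / ρ
X = (34.5255 − 0.395 × 26.6) / 0.605 = (34.5255 − 10.5070) / 0.605 = 24.0185 / 0.605 = 39.700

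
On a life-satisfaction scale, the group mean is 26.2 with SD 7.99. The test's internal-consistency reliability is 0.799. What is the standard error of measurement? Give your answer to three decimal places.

3.582

SEM = SD · √(1 − ρ) = 7.99 × √0.201 = 7.99 × 0.4483 = 3.5822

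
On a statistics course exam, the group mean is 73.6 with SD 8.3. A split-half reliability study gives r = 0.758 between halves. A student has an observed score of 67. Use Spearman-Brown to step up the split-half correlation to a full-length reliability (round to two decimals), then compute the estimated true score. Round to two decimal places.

Spearman-Brown: ρ = 2r/(1 + r) = 2(0.758)/(1 + 0.758) = 1.5160/1.758 = 0.8623 → 0.86
Regress the observed score toward the mean by the unreliability: T̂ = 0.86·67 + 0.14·73.6 = 57.62 + 10.304 = 67.924.

67.92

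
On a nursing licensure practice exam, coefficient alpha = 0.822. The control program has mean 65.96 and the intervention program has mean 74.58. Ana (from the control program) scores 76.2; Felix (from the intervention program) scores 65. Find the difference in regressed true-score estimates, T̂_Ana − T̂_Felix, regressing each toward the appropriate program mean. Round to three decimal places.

7.672

T̂_Ana = 0.822(76.2) + 0.178(65.96) = 74.37728
T̂_Felix = 0.822(65) + 0.178(74.58) = 66.70524
Difference = 74.37728 − 66.70524 = 7.67204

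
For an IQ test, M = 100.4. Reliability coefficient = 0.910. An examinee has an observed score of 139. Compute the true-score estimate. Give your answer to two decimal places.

T̂ = 0.910(139) + 0.090(100.4) = 126.490 + 9.0360 = 135.526 → 135.53

135.53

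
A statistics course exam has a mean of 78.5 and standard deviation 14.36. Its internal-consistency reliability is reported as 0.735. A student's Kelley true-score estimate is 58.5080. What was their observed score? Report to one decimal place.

51.3

T̂ = ρX + (1 − ρ)μ  ⇒  X = (T̂ − (1 − ρ)μ) / ρ
X = (58.5080 − 0.265 × 78.5) / 0.735 = (58.5080 − 20.8025) / 0.735 = 37.7055 / 0.735 = 51.300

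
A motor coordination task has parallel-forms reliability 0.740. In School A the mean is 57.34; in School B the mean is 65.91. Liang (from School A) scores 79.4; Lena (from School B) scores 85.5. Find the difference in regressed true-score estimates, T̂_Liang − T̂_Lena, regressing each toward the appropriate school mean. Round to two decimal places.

T̂_Liang = 0.740(79.4) + 0.260(57.34) = 73.6644
T̂_Lena = 0.740(85.5) + 0.260(65.91) = 80.4066
Difference = 73.6644 − 80.4066 = -6.7422

-6.74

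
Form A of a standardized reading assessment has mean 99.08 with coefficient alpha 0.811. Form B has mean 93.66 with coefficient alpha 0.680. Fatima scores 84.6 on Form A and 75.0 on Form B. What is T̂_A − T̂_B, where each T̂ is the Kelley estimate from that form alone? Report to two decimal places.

T̂_A = 0.811(84.6) + 0.189(99.08) = 87.3367
T̂_B = 0.680(75.0) + 0.320(93.66) = 80.9712
T̂_A − T̂_B = 6.3655

6.37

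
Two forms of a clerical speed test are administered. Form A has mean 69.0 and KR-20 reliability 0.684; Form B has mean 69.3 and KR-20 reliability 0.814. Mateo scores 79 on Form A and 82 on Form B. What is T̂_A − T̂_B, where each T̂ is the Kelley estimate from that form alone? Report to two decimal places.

-3.80

T̂_A = 0.684(79) + 0.316(69.0) = 75.8400
T̂_B = 0.814(82) + 0.186(69.3) = 79.6378
T̂_A − T̂_B = -3.7978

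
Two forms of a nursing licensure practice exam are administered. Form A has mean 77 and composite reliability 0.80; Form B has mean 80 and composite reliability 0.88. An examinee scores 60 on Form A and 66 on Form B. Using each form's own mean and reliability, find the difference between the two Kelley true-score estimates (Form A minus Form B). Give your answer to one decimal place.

T̂_A = 0.80(60) + 0.20(77) = 63.400
T̂_B = 0.88(66) + 0.12(80) = 67.680
T̂_A − T̂_B = -4.280

-4.3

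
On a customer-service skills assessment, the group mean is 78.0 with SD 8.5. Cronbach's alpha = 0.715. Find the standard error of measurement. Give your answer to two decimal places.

4.54

SEM = SD · √(1 − ρ) = 8.5 × √0.285 = 8.5 × 0.5339 = 4.538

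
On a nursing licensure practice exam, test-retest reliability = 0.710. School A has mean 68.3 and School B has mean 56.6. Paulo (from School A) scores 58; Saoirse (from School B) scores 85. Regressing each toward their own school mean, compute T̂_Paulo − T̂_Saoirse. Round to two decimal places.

T̂_Paulo = 0.710(58) + 0.290(68.3) = 60.9870
T̂_Saoirse = 0.710(85) + 0.290(56.6) = 76.7640
Difference = 60.9870 − 76.7640 = -15.7770

-15.78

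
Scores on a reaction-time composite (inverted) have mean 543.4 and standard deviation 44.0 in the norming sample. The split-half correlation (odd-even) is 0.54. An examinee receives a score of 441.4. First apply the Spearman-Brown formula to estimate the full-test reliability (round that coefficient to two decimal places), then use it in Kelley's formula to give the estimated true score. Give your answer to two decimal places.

472.00

Spearman-Brown: ρ = 2r/(1 + r) = 2(0.54)/(1 + 0.54) = 1.080/1.54 = 0.7013 → 0.70
T̂ = 0.70(441.4) + 0.30(543.4) = 308.980 + 163.020 = 472.000 → 472.00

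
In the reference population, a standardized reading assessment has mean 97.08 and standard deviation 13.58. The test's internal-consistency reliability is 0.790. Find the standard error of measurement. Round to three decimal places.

SEM = SD · √(1 − ρ) = 13.58 × √0.210 = 13.58 × 0.4583 = 6.2231

6.223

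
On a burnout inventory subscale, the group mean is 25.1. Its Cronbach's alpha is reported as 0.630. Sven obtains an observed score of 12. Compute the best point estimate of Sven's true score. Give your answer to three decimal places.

Kelley's formula gives T̂ = 0.630·12 + 0.370·25.1 = 7.560 + 9.2870 = 16.8470.

16.847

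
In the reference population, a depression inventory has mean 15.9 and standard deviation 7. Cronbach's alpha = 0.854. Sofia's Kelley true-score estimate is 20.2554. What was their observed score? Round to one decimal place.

21.0

T̂ = ρX + (1 − ρ)μ  ⇒  X = (T̂ − (1 − ρ)μ) / ρ
X = (20.2554 − 0.146 × 15.9) / 0.854 = (20.2554 − 2.3214) / 0.854 = 17.9340 / 0.854 = 21.000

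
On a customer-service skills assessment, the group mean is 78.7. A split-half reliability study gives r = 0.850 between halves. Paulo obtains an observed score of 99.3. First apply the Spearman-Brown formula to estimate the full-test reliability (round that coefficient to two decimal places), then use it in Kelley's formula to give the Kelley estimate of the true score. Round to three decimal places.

97.652

Spearman-Brown: ρ = 2r/(1 + r) = 2(0.850)/(1 + 0.850) = 1.7000/1.850 = 0.9189 → 0.92
Weight the observed score by reliability and the mean by (1 − reliability): T̂ = 0.92·99.3 + 0.08·78.7 = 91.356 + 6.296 = 97.6520.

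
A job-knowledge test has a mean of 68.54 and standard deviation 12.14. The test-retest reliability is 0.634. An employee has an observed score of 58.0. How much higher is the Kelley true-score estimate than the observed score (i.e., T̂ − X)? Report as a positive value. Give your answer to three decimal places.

Kelley's formula gives T̂ = 0.634·58.0 + 0.366·68.54 = 36.7720 + 25.08564 = 61.85764.
T̂ − X = 61.8576 − 58.0 = 3.8576 → 3.858

3.858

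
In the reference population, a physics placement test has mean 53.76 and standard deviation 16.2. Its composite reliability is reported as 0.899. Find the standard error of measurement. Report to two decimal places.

SEM = SD · √(1 − ρ) = 16.2 × √0.101 = 16.2 × 0.3178 = 5.148

5.15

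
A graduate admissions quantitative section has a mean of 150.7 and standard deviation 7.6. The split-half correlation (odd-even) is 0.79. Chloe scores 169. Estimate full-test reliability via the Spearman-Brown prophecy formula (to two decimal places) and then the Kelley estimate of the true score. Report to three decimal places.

Spearman-Brown: ρ = 2r/(1 + r) = 2(0.79)/(1 + 0.79) = 1.580/1.79 = 0.8827 → 0.88
T̂ = 0.88(169) + 0.12(150.7) = 148.72 + 18.084 = 166.8040 → 166.804

166.804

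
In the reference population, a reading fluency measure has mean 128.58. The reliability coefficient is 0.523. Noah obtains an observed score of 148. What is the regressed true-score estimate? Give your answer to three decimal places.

T̂ = ρX + (1 − ρ)μ
  = 0.523 × 148 + 0.477 × 128.58
  = 77.404 + 61.33266
  = 138.7367
  ≈ 138.737

138.737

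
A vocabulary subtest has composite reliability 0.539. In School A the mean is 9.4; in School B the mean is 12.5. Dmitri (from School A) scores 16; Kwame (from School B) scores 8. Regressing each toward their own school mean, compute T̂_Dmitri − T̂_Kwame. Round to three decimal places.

T̂_Dmitri = 0.539(16) + 0.461(9.4) = 12.95740
T̂_Kwame = 0.539(8) + 0.461(12.5) = 10.07450
Difference = 12.95740 − 10.07450 = 2.88290

2.883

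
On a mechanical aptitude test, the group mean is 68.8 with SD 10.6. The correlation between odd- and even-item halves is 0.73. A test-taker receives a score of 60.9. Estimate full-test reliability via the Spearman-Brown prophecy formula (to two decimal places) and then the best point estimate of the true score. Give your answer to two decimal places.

Spearman-Brown: ρ = 2r/(1 + r) = 2(0.73)/(1 + 0.73) = 1.460/1.73 = 0.8439 → 0.84
T̂ = 0.84(60.9) + 0.16(68.8) = 51.156 + 11.008 = 62.164 → 62.16

62.16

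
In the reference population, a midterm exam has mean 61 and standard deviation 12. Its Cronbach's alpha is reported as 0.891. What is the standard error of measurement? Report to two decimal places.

3.96

SEM = SD · √(1 − ρ) = 12 × √0.109 = 12 × 0.3302 = 3.962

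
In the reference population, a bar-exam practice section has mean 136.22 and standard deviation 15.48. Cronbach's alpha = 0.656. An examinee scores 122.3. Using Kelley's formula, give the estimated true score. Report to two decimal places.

Kelley's formula gives T̂ = 0.656·122.3 + 0.344·136.22 = 80.2288 + 46.85968 = 127.088.

127.09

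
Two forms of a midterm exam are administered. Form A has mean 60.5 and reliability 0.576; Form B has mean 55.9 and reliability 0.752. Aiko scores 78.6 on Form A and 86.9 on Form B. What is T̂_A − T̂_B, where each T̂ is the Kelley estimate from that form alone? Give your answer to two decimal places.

-8.29

T̂_A = 0.576(78.6) + 0.424(60.5) = 70.9256
T̂_B = 0.752(86.9) + 0.248(55.9) = 79.2120
T̂_A − T̂_B = -8.2864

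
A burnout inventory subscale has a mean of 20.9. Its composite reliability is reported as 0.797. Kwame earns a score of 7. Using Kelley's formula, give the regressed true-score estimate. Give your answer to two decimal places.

Regress the observed score toward the mean by the unreliability: T̂ = 0.797·7 + 0.203·20.9 = 5.579 + 4.2427 = 9.822.

9.82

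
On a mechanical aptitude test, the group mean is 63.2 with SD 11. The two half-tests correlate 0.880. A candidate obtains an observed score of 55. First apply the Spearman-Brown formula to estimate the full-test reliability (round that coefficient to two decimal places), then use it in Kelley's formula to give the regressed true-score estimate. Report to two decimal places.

55.49

Spearman-Brown: ρ = 2r/(1 + r) = 2(0.880)/(1 + 0.880) = 1.7600/1.880 = 0.9362 → 0.94
T̂ = ρX + (1 − ρ)μ
  = 0.94 × 55 + 0.06 × 63.2
  = 51.70 + 3.792
  = 55.492
  ≈ 55.49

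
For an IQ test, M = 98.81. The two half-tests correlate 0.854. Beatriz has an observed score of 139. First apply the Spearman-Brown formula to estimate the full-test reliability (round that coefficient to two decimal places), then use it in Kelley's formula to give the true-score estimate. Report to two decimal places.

135.78

Spearman-Brown: ρ = 2r/(1 + r) = 2(0.854)/(1 + 0.854) = 1.7080/1.854 = 0.9213 → 0.92
T̂ = 0.92(139) + 0.08(98.81) = 127.88 + 7.9048 = 135.785 → 135.78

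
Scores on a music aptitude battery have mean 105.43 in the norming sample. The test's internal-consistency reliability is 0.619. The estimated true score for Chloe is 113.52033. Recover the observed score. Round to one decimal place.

T̂ = ρX + (1 − ρ)μ  ⇒  X = (T̂ − (1 − ρ)μ) / ρ
X = (113.52033 − 0.381 × 105.43) / 0.619 = (113.52033 − 40.16883) / 0.619 = 73.35150 / 0.619 = 118.500

118.5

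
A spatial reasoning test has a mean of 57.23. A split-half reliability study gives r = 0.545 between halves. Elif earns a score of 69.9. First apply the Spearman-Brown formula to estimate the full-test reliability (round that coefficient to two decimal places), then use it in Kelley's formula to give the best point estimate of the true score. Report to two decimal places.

66.23

Spearman-Brown: ρ = 2r/(1 + r) = 2(0.545)/(1 + 0.545) = 1.0900/1.545 = 0.7055 → 0.71
Weight the observed score by reliability and the mean by (1 − reliability): T̂ = 0.71·69.9 + 0.29·57.23 = 49.629 + 16.5967 = 66.226.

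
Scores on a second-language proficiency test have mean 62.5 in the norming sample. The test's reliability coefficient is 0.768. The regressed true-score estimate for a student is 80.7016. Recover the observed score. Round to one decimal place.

86.2

T̂ = ρX + (1 − ρ)μ  ⇒  X = (T̂ − (1 − ρ)μ) / ρ
X = (80.7016 − 0.232 × 62.5) / 0.768 = (80.7016 − 14.5000) / 0.768 = 66.2016 / 0.768 = 86.200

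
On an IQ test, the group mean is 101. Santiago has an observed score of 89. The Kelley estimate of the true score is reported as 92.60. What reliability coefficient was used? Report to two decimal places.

T̂ = ρX + (1 − ρ)μ  ⇒  T̂ − μ = ρ(X − μ)
ρ = (T̂ − μ)/(X − μ) = (92.60 − 101) / (89 − 101) = -8.40 / -12.0 = 0.7000

0.70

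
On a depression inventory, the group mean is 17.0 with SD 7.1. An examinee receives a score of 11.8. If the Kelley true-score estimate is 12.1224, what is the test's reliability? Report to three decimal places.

0.938

T̂ = ρX + (1 − ρ)μ  ⇒  T̂ − μ = ρ(X − μ)
ρ = (T̂ − μ)/(X − μ) = (12.1224 − 17.0) / (11.8 − 17.0) = -4.8776 / -5.2 = 0.93800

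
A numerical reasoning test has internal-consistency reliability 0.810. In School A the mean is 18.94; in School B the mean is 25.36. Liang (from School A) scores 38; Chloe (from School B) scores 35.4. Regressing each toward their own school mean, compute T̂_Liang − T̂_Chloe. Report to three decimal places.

T̂_Liang = 0.810(38) + 0.190(18.94) = 34.37860
T̂_Chloe = 0.810(35.4) + 0.190(25.36) = 33.49240
Difference = 34.37860 − 33.49240 = 0.88620

0.886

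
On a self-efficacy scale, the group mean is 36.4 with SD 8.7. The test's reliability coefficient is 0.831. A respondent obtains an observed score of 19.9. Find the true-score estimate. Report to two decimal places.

T̂ = 0.831(19.9) + 0.169(36.4) = 16.5369 + 6.1516 = 22.688 → 22.69

22.69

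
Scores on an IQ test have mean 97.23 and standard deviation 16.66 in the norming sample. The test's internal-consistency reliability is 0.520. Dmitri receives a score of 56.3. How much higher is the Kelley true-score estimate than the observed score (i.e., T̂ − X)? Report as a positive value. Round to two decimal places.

19.65

T̂ = 0.520(56.3) + 0.480(97.23) = 29.2760 + 46.67040 = 75.9464 → 75.946
T̂ − X = 75.946 − 56.3 = 19.646 → 19.65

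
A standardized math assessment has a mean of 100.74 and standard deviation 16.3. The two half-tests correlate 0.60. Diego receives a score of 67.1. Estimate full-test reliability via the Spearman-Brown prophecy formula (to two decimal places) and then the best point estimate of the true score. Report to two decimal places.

Spearman-Brown: ρ = 2r/(1 + r) = 2(0.60)/(1 + 0.60) = 1.200/1.60 = 0.7500 → 0.75
T̂ = ρX + (1 − ρ)μ
  = 0.75 × 67.1 + 0.25 × 100.74
  = 50.325 + 25.1850
  = 75.510
  ≈ 75.51

75.51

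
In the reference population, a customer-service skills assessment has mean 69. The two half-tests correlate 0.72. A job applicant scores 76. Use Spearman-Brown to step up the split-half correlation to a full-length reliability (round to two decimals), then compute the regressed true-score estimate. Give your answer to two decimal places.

74.88

Spearman-Brown: ρ = 2r/(1 + r) = 2(0.72)/(1 + 0.72) = 1.440/1.72 = 0.8372 → 0.84
T̂ = 0.84(76) + 0.16(69) = 63.84 + 11.04 = 74.880 → 74.88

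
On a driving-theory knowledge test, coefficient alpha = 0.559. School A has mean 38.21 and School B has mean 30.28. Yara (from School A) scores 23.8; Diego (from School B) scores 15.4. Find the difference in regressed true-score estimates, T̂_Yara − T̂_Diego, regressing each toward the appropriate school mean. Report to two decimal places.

T̂_Yara = 0.559(23.8) + 0.441(38.21) = 30.1548
T̂_Diego = 0.559(15.4) + 0.441(30.28) = 21.9621
Difference = 30.1548 − 21.9621 = 8.1927

8.19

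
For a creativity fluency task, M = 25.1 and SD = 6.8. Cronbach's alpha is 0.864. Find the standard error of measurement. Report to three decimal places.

SEM = SD · √(1 − ρ) = 6.8 × √0.136 = 6.8 × 0.3688 = 2.5077

2.508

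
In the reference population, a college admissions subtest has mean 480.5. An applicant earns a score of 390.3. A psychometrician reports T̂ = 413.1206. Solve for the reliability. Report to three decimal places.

T̂ = ρX + (1 − ρ)μ  ⇒  T̂ − μ = ρ(X − μ)
ρ = (T̂ − μ)/(X − μ) = (413.1206 − 480.5) / (390.3 − 480.5) = -67.3794 / -90.2 = 0.74700

0.747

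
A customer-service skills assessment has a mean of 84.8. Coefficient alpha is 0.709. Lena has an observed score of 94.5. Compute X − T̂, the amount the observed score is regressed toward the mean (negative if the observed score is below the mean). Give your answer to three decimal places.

T̂ = ρX + (1 − ρ)μ
  = 0.709 × 94.5 + 0.291 × 84.8
  = 67.0005 + 24.6768
  = 91.67730
  ≈ 91.6773
X − T̂ = 94.5 − 91.6773 = 2.8227 → 2.823

2.823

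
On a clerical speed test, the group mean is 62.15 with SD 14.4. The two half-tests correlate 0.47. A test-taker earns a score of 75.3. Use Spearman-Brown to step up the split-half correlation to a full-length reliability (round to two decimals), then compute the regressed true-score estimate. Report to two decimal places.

70.57

Spearman-Brown: ρ = 2r/(1 + r) = 2(0.47)/(1 + 0.47) = 0.940/1.47 = 0.6395 → 0.64
T̂ = 0.64(75.3) + 0.36(62.15) = 48.192 + 22.3740 = 70.566 → 70.57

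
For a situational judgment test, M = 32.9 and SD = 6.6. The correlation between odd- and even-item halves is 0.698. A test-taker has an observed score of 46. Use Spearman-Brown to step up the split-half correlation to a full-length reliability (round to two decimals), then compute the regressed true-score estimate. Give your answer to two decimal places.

Spearman-Brown: ρ = 2r/(1 + r) = 2(0.698)/(1 + 0.698) = 1.3960/1.698 = 0.8221 → 0.82
Kelley's formula gives T̂ = 0.82·46 + 0.18·32.9 = 37.72 + 5.922 = 43.642.

43.64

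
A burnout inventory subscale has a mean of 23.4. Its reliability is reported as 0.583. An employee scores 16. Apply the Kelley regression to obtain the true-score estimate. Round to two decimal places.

19.09

Kelley's formula gives T̂ = 0.583·16 + 0.417·23.4 = 9.328 + 9.7578 = 19.086.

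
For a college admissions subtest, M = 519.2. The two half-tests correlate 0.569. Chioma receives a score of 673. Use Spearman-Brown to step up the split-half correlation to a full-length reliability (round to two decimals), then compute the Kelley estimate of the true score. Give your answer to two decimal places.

Spearman-Brown: ρ = 2r/(1 + r) = 2(0.569)/(1 + 0.569) = 1.1380/1.569 = 0.7253 → 0.73
T̂ = 0.73(673) + 0.27(519.2) = 491.29 + 140.184 = 631.474 → 631.47

631.47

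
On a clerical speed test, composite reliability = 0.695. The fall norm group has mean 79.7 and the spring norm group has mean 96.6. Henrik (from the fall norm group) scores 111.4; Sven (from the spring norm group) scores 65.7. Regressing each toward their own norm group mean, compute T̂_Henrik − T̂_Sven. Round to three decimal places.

26.607

T̂_Henrik = 0.695(111.4) + 0.305(79.7) = 101.73150
T̂_Sven = 0.695(65.7) + 0.305(96.6) = 75.12450
Difference = 101.73150 − 75.12450 = 26.60700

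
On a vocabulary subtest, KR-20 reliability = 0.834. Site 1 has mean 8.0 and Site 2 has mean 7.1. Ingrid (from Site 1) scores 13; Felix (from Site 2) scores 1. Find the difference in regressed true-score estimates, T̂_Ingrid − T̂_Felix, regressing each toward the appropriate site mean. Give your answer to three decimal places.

10.157

T̂_Ingrid = 0.834(13) + 0.166(8.0) = 12.17000
T̂_Felix = 0.834(1) + 0.166(7.1) = 2.01260
Difference = 12.17000 − 2.01260 = 10.15740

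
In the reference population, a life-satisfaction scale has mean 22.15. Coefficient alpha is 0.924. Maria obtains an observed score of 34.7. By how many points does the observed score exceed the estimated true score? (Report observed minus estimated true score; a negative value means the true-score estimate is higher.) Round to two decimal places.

Regress the observed score toward the mean by the unreliability: T̂ = 0.924·34.7 + 0.076·22.15 = 32.0628 + 1.68340 = 33.7462.
X − T̂ = 34.7 − 33.746 = 0.954 → 0.95

0.95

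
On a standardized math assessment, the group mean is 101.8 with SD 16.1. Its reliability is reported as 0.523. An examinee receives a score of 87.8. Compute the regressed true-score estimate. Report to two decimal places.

94.48

T̂ = 0.523(87.8) + 0.477(101.8) = 45.9194 + 48.5586 = 94.478 → 94.48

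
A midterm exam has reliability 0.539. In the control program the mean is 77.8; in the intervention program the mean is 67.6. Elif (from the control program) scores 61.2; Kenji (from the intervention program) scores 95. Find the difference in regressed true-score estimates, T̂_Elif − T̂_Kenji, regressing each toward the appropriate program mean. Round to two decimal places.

T̂_Elif = 0.539(61.2) + 0.461(77.8) = 68.8526
T̂_Kenji = 0.539(95) + 0.461(67.6) = 82.3686
Difference = 68.8526 − 82.3686 = -13.5160

-13.52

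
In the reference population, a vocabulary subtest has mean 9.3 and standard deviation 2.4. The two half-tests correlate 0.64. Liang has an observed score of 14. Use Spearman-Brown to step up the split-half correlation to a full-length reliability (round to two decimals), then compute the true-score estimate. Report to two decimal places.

12.97

Spearman-Brown: ρ = 2r/(1 + r) = 2(0.64)/(1 + 0.64) = 1.280/1.64 = 0.7805 → 0.78
T̂ = 0.78(14) + 0.22(9.3) = 10.92 + 2.046 = 12.966 → 12.97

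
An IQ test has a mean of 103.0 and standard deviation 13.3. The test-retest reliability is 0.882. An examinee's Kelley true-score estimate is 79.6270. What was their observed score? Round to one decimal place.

T̂ = ρX + (1 − ρ)μ  ⇒  X = (T̂ − (1 − ρ)μ) / ρ
X = (79.6270 − 0.118 × 103.0) / 0.882 = (79.6270 − 12.1540) / 0.882 = 67.4730 / 0.882 = 76.500

76.5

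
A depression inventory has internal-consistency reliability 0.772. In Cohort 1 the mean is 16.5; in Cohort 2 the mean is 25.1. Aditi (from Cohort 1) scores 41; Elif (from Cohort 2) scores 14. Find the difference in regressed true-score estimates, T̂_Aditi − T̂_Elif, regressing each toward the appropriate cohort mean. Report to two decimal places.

T̂_Aditi = 0.772(41) + 0.228(16.5) = 35.4140
T̂_Elif = 0.772(14) + 0.228(25.1) = 16.5308
Difference = 35.4140 − 16.5308 = 18.8832

18.88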